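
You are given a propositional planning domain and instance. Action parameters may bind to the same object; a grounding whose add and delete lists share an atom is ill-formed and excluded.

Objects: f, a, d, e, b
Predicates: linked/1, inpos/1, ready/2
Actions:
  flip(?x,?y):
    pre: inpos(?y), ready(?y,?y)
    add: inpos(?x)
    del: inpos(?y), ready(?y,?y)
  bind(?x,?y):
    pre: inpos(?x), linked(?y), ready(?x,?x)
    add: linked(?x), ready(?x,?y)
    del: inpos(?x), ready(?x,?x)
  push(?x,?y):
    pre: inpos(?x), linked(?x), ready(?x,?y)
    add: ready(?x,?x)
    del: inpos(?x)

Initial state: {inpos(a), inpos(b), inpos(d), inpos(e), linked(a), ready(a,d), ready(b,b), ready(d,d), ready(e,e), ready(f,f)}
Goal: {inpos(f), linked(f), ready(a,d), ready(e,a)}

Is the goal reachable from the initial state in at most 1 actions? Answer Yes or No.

1. flip(f,d)  →  {inpos(a), inpos(b), inpos(e), inpos(f), linked(a), ready(a,d), ready(b,b), ready(e,e), ready(f,f)}
2. bind(f,a)  →  {inpos(a), inpos(b), inpos(e), linked(a), linked(f), ready(a,d), ready(b,b), ready(e,e), ready(f,a)}
3. flip(f,b)  →  {inpos(a), inpos(e), inpos(f), linked(a), linked(f), ready(a,d), ready(e,e), ready(f,a)}
4. bind(e,a)  →  {inpos(a), inpos(f), linked(a), linked(e), linked(f), ready(a,d), ready(e,a), ready(f,a)}
optimal plan length = 4; 4 > 1

No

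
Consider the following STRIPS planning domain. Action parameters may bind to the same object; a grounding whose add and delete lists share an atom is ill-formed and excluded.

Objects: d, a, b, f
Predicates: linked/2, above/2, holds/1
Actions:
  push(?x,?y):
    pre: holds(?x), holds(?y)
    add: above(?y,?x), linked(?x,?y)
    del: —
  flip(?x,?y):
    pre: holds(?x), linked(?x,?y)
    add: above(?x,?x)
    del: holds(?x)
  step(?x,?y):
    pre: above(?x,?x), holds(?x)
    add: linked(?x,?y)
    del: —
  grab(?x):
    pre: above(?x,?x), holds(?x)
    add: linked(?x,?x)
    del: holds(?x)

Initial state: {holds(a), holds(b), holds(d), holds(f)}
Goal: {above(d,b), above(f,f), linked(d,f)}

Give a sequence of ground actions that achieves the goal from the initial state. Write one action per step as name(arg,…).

1. push(d,f)  →  {above(f,d), holds(a), holds(b), holds(d), holds(f), linked(d,f)}
2. push(b,d)  →  {above(d,b), above(f,d), holds(a), holds(b), holds(d), holds(f), linked(b,d), linked(d,f)}
3. push(f,f)  →  {above(d,b), above(f,d), above(f,f), holds(a), holds(b), holds(d), holds(f), linked(b,d), linked(d,f), linked(f,f)}

push(d,f); push(b,d); push(f,f)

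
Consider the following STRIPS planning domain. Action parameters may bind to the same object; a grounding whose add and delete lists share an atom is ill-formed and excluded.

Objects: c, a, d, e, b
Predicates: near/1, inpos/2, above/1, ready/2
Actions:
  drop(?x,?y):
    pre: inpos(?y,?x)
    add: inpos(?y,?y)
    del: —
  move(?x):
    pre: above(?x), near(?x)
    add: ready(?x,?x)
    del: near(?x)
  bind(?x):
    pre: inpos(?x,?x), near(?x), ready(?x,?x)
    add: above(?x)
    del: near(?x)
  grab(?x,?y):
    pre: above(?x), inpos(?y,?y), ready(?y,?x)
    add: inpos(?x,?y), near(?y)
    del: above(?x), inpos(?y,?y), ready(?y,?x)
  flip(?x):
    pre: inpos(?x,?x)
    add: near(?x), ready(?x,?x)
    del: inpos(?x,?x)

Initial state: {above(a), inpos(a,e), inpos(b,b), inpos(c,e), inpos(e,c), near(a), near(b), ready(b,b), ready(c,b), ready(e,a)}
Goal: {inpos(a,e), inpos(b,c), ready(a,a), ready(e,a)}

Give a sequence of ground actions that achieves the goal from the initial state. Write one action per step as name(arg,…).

1. drop(e,c)  →  {above(a), inpos(a,e), inpos(b,b), inpos(c,c), inpos(c,e), inpos(e,c), near(a), near(b), ready(b,b), ready(c,b), ready(e,a)}
2. move(a)  →  {above(a), inpos(a,e), inpos(b,b), inpos(c,c), inpos(c,e), inpos(e,c), near(b), ready(a,a), ready(b,b), ready(c,b), ready(e,a)}
3. bind(b)  →  {above(a), above(b), inpos(a,e), inpos(b,b), inpos(c,c), inpos(c,e), inpos(e,c), ready(a,a), ready(b,b), ready(c,b), ready(e,a)}
4. grab(b,c)  →  {above(a), inpos(a,e), inpos(b,b), inpos(b,c), inpos(c,e), inpos(e,c), near(c), ready(a,a), ready(b,b), ready(e,a)}

drop(e,c); move(a); bind(b); grab(b,c)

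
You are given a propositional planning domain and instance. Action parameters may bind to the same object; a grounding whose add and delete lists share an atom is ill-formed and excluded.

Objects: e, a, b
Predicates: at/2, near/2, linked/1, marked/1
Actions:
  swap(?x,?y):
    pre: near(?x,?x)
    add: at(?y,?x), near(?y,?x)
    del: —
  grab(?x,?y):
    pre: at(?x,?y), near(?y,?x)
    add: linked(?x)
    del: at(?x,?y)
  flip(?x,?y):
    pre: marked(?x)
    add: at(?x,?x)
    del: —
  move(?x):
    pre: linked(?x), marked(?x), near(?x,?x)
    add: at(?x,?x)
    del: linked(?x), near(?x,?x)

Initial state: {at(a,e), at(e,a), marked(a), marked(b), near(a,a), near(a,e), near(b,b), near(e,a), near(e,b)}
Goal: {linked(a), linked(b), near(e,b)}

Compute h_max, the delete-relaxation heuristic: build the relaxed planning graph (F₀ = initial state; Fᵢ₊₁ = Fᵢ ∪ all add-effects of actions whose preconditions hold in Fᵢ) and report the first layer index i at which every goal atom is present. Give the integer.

F0 = init (9 atoms)
F1 = F0 ∪ {at(a,a), at(a,b), at(b,a), at(b,b), at(e,b), linked(a), linked(e), near(a,b), near(b,a)}  (18 atoms)
F2 = F1 ∪ {linked(b)}  (19 atoms)
goal ⊆ F2  ⇒  h_max = 2

2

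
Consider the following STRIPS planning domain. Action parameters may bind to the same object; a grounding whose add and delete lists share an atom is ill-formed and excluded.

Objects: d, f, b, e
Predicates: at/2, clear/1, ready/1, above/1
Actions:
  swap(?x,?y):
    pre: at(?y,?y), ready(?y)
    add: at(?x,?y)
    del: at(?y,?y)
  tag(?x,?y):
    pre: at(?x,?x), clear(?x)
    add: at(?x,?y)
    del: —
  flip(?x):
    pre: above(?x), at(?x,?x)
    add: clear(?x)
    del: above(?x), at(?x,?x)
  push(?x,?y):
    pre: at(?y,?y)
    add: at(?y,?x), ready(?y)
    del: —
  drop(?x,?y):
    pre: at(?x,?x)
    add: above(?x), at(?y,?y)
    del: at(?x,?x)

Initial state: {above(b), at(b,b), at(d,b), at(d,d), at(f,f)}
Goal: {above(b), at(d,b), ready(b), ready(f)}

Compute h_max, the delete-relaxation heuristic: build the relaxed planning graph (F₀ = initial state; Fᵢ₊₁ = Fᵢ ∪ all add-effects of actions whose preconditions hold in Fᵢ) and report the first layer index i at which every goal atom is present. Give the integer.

1

F0 = init (5 atoms)
F1 = F0 ∪ {above(d), above(f), at(b,d), at(b,e), at(b,f), at(d,e), at(d,f), at(e,e), at(f,b), at(f,d), at(f,e), clear(b), ready(b), ready(d), ready(f)}  (20 atoms)
goal ⊆ F1  ⇒  h_max = 1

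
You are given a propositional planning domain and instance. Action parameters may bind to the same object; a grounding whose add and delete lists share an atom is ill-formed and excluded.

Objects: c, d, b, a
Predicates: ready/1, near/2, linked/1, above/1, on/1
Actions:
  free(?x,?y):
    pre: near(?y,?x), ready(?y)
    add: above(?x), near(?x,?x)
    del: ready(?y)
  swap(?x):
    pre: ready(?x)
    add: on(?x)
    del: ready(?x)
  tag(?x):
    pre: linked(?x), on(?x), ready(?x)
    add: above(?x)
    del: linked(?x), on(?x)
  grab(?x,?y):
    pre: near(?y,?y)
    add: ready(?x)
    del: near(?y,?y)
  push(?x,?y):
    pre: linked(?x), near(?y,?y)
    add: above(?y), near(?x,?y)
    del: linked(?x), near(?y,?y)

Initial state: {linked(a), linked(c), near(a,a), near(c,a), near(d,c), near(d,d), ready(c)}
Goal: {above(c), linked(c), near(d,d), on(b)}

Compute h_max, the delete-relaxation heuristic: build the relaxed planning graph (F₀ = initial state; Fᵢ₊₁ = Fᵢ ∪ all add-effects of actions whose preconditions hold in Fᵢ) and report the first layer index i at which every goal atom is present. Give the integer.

F0 = init (7 atoms)
F1 = F0 ∪ {above(a), above(d), near(a,d), near(c,d), on(c), ready(a), ready(b), ready(d)}  (15 atoms)
F2 = F1 ∪ {above(c), near(c,c), on(a), on(b), on(d)}  (20 atoms)
goal ⊆ F2  ⇒  h_max = 2

2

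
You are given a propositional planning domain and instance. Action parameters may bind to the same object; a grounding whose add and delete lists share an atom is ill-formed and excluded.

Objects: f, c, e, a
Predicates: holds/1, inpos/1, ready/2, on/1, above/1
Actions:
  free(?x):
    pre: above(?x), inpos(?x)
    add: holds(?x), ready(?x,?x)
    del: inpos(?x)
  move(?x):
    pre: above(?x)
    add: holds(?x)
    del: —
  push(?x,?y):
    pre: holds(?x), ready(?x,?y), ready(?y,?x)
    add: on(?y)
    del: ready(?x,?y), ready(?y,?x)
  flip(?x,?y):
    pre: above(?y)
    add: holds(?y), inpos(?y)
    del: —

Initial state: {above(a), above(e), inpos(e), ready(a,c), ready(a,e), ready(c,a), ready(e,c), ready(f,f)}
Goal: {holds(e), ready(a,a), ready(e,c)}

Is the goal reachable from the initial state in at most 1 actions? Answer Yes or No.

1. free(e)  →  {above(a), above(e), holds(e), ready(a,c), ready(a,e), ready(c,a), ready(e,c), ready(e,e), ready(f,f)}
2. flip(f,a)  →  {above(a), above(e), holds(a), holds(e), inpos(a), ready(a,c), ready(a,e), ready(c,a), ready(e,c), ready(e,e), ready(f,f)}
3. free(a)  →  {above(a), above(e), holds(a), holds(e), ready(a,a), ready(a,c), ready(a,e), ready(c,a), ready(e,c), ready(e,e), ready(f,f)}
optimal plan length = 3; 3 > 1

No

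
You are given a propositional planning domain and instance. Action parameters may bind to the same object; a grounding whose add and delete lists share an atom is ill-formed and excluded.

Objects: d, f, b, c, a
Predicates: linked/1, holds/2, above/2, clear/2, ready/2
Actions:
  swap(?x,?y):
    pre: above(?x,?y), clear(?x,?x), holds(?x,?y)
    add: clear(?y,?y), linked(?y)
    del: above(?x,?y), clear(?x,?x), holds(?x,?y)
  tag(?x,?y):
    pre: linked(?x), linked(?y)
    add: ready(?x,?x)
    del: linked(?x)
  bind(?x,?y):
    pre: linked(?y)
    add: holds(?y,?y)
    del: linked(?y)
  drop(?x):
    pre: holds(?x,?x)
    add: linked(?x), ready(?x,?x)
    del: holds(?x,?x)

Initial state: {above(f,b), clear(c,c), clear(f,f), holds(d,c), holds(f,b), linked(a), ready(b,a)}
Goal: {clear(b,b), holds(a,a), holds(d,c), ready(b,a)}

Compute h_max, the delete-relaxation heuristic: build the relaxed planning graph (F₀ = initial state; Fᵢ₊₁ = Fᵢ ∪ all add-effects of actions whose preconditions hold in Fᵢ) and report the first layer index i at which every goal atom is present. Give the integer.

1

F0 = init (7 atoms)
F1 = F0 ∪ {clear(b,b), holds(a,a), linked(b), ready(a,a)}  (11 atoms)
goal ⊆ F1  ⇒  h_max = 1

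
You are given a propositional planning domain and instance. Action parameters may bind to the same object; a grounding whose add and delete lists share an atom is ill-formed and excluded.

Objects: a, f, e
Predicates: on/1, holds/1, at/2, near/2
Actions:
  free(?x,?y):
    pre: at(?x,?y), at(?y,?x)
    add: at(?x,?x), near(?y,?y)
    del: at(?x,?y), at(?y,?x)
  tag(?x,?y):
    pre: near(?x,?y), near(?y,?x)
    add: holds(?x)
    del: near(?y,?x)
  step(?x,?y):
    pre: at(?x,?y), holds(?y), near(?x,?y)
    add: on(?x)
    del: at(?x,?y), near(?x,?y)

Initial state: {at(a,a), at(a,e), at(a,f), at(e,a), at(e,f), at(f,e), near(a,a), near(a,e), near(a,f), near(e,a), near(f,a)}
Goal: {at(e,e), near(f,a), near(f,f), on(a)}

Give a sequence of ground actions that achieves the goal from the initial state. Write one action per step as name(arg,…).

free(e,f); tag(a,e); step(a,a)

1. free(e,f)  →  {at(a,a), at(a,e), at(a,f), at(e,a), at(e,e), near(a,a), near(a,e), near(a,f), near(e,a), near(f,a), near(f,f)}
2. tag(a,e)  →  {at(a,a), at(a,e), at(a,f), at(e,a), at(e,e), holds(a), near(a,a), near(a,e), near(a,f), near(f,a), near(f,f)}
3. step(a,a)  →  {at(a,e), at(a,f), at(e,a), at(e,e), holds(a), near(a,e), near(a,f), near(f,a), near(f,f), on(a)}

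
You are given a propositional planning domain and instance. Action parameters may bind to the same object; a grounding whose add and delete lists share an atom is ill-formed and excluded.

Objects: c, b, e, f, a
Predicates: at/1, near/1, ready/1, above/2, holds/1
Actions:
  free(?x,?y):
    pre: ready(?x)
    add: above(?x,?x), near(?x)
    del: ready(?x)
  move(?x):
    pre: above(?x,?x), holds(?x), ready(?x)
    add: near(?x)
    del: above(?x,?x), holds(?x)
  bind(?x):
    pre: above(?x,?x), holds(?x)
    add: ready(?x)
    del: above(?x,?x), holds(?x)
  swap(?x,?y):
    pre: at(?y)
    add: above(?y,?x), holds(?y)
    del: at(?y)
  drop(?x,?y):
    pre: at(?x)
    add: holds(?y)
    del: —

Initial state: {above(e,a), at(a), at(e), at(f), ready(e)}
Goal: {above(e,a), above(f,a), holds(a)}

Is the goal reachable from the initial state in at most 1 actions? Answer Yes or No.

No

1. swap(c,a)  →  {above(a,c), above(e,a), at(e), at(f), holds(a), ready(e)}
2. swap(a,f)  →  {above(a,c), above(e,a), above(f,a), at(e), holds(a), holds(f), ready(e)}
optimal plan length = 2; 2 > 1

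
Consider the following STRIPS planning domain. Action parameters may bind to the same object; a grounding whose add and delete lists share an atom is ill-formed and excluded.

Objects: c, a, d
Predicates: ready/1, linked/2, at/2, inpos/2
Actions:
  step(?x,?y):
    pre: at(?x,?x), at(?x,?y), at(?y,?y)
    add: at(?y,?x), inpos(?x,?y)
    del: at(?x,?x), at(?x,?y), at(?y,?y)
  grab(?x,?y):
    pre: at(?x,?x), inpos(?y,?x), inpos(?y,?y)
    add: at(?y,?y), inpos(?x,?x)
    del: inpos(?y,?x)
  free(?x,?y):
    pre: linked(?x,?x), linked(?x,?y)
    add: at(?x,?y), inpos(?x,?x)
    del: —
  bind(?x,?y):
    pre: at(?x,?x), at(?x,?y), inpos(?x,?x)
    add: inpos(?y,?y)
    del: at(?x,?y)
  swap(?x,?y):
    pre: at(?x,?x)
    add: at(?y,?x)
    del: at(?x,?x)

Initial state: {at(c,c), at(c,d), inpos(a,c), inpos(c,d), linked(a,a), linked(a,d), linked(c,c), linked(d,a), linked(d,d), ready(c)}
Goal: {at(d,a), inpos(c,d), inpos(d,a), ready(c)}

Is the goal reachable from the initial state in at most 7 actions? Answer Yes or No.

1. free(a,a)  →  {at(a,a), at(c,c), at(c,d), inpos(a,a), inpos(a,c), inpos(c,d), linked(a,a), linked(a,d), linked(c,c), linked(d,a), linked(d,d), ready(c)}
2. free(d,a)  →  {at(a,a), at(c,c), at(c,d), at(d,a), inpos(a,a), inpos(a,c), inpos(c,d), inpos(d,d), linked(a,a), linked(a,d), linked(c,c), linked(d,a), linked(d,d), ready(c)}
3. free(d,d)  →  {at(a,a), at(c,c), at(c,d), at(d,a), at(d,d), inpos(a,a), inpos(a,c), inpos(c,d), inpos(d,d), linked(a,a), linked(a,d), linked(c,c), linked(d,a), linked(d,d), ready(c)}
4. step(d,a)  →  {at(a,d), at(c,c), at(c,d), inpos(a,a), inpos(a,c), inpos(c,d), inpos(d,a), inpos(d,d), linked(a,a), linked(a,d), linked(c,c), linked(d,a), linked(d,d), ready(c)}
5. free(d,a)  →  {at(a,d), at(c,c), at(c,d), at(d,a), inpos(a,a), inpos(a,c), inpos(c,d), inpos(d,a), inpos(d,d), linked(a,a), linked(a,d), linked(c,c), linked(d,a), linked(d,d), ready(c)}
optimal plan length = 5; 5 ≤ 7

Yes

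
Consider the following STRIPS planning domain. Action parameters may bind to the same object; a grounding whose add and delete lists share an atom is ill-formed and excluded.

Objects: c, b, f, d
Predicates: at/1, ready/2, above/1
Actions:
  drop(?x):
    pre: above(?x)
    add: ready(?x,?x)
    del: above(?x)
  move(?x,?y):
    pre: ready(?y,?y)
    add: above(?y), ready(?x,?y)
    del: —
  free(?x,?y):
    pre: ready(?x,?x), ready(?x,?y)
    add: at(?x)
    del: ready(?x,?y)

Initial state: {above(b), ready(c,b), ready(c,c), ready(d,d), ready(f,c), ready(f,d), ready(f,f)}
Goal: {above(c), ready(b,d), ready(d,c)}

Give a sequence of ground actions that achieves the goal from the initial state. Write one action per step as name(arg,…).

move(b,d); move(d,c)

1. move(b,d)  →  {above(b), above(d), ready(b,d), ready(c,b), ready(c,c), ready(d,d), ready(f,c), ready(f,d), ready(f,f)}
2. move(d,c)  →  {above(b), above(c), above(d), ready(b,d), ready(c,b), ready(c,c), ready(d,c), ready(d,d), ready(f,c), ready(f,d), ready(f,f)}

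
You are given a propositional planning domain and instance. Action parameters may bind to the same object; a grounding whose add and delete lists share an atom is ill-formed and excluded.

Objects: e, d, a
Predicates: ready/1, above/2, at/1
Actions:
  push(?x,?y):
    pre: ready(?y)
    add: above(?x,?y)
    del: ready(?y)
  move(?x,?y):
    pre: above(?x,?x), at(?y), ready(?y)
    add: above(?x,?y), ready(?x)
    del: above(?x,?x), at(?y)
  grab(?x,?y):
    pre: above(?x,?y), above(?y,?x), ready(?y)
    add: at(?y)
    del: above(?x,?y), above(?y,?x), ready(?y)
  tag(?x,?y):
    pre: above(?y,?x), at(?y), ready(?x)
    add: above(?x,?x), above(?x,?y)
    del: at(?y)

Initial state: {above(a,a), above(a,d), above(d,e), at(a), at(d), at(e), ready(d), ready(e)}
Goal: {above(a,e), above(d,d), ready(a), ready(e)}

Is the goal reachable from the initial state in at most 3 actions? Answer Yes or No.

1. push(d,d)  →  {above(a,a), above(a,d), above(d,d), above(d,e), at(a), at(d), at(e), ready(e)}
2. move(a,e)  →  {above(a,d), above(a,e), above(d,d), above(d,e), at(a), at(d), ready(a), ready(e)}
optimal plan length = 2; 2 ≤ 3

Yes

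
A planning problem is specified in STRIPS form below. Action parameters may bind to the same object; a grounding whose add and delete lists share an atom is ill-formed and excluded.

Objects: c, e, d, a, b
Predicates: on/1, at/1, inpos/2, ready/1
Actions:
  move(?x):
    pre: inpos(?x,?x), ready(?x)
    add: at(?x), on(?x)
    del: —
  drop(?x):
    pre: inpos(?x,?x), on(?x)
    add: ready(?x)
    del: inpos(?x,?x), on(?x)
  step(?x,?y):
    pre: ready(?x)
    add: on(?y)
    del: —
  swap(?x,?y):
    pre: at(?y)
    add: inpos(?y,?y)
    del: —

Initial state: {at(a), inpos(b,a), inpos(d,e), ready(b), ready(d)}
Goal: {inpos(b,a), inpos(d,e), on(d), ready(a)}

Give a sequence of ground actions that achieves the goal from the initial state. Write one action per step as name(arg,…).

step(d,d); step(d,a); swap(c,a); drop(a)

1. step(d,d)  →  {at(a), inpos(b,a), inpos(d,e), on(d), ready(b), ready(d)}
2. step(d,a)  →  {at(a), inpos(b,a), inpos(d,e), on(a), on(d), ready(b), ready(d)}
3. swap(c,a)  →  {at(a), inpos(a,a), inpos(b,a), inpos(d,e), on(a), on(d), ready(b), ready(d)}
4. drop(a)  →  {at(a), inpos(b,a), inpos(d,e), on(d), ready(a), ready(b), ready(d)}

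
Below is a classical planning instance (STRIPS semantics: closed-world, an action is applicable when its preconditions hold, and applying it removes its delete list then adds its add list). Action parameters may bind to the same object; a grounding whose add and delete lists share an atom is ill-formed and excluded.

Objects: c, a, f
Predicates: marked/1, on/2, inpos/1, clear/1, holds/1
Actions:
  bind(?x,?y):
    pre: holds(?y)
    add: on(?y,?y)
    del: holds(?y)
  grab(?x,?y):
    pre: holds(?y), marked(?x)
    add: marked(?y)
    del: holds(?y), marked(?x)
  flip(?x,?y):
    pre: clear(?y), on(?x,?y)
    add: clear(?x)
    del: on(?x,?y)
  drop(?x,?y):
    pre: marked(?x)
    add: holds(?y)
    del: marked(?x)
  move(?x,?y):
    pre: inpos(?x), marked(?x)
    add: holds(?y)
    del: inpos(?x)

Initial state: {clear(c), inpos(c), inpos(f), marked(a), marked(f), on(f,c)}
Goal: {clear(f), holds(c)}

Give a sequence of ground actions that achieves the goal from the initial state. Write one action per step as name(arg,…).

1. flip(f,c)  →  {clear(c), clear(f), inpos(c), inpos(f), marked(a), marked(f)}
2. drop(a,c)  →  {clear(c), clear(f), holds(c), inpos(c), inpos(f), marked(f)}

flip(f,c); drop(a,c)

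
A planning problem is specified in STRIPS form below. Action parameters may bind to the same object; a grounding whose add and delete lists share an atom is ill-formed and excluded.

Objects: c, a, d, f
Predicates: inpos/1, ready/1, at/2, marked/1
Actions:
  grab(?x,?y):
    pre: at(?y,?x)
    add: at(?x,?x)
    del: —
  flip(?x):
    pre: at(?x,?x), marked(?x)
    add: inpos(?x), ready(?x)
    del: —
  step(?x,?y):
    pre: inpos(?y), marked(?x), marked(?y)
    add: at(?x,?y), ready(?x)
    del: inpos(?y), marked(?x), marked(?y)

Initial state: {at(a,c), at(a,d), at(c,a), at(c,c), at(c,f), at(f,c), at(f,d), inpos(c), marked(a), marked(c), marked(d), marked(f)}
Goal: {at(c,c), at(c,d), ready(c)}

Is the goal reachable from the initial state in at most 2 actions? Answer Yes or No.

1. grab(d,a)  →  {at(a,c), at(a,d), at(c,a), at(c,c), at(c,f), at(d,d), at(f,c), at(f,d), inpos(c), marked(a), marked(c), marked(d), marked(f)}
2. flip(d)  →  {at(a,c), at(a,d), at(c,a), at(c,c), at(c,f), at(d,d), at(f,c), at(f,d), inpos(c), inpos(d), marked(a), marked(c), marked(d), marked(f), ready(d)}
3. step(c,d)  →  {at(a,c), at(a,d), at(c,a), at(c,c), at(c,d), at(c,f), at(d,d), at(f,c), at(f,d), inpos(c), marked(a), marked(f), ready(c), ready(d)}
optimal plan length = 3; 3 > 2

No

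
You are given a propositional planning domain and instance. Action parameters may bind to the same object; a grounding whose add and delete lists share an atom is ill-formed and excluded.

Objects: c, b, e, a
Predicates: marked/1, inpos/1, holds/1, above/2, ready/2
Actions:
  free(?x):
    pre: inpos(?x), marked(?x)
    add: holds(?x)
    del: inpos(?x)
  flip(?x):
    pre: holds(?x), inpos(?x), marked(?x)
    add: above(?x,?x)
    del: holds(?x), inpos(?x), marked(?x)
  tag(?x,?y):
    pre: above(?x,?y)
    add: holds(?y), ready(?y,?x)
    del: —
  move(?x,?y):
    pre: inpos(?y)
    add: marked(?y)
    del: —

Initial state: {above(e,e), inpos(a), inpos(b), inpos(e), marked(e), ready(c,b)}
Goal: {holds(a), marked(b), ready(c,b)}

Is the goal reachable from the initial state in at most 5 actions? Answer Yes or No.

Yes

1. move(c,b)  →  {above(e,e), inpos(a), inpos(b), inpos(e), marked(b), marked(e), ready(c,b)}
2. move(c,a)  →  {above(e,e), inpos(a), inpos(b), inpos(e), marked(a), marked(b), marked(e), ready(c,b)}
3. free(a)  →  {above(e,e), holds(a), inpos(b), inpos(e), marked(a), marked(b), marked(e), ready(c,b)}
optimal plan length = 3; 3 ≤ 5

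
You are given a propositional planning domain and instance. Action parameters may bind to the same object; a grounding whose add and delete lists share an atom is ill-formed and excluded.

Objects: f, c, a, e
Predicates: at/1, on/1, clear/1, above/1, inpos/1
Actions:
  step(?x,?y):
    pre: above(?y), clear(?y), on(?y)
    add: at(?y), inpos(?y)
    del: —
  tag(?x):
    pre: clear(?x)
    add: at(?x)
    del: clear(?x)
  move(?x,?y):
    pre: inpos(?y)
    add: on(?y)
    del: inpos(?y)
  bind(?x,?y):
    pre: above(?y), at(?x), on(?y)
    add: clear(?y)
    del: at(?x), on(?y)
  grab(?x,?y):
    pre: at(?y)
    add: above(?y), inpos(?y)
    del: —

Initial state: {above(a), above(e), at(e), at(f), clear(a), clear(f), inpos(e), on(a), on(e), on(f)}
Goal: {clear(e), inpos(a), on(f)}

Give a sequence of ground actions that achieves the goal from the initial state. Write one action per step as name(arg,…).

1. step(f,a)  →  {above(a), above(e), at(a), at(e), at(f), clear(a), clear(f), inpos(a), inpos(e), on(a), on(e), on(f)}
2. bind(f,e)  →  {above(a), above(e), at(a), at(e), clear(a), clear(e), clear(f), inpos(a), inpos(e), on(a), on(f)}

step(f,a); bind(f,e)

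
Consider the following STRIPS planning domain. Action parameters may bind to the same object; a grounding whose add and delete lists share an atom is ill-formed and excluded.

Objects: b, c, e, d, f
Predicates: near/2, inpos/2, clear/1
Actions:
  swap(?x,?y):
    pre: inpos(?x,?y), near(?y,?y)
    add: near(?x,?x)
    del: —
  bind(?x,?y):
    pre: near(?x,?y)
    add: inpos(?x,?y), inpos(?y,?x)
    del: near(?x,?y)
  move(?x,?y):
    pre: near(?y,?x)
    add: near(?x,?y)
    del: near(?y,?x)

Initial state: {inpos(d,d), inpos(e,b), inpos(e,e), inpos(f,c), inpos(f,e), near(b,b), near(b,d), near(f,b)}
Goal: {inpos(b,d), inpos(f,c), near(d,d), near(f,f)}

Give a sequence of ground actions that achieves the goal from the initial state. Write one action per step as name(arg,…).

1. swap(e,b)  →  {inpos(d,d), inpos(e,b), inpos(e,e), inpos(f,c), inpos(f,e), near(b,b), near(b,d), near(e,e), near(f,b)}
2. swap(f,e)  →  {inpos(d,d), inpos(e,b), inpos(e,e), inpos(f,c), inpos(f,e), near(b,b), near(b,d), near(e,e), near(f,b), near(f,f)}
3. bind(b,d)  →  {inpos(b,d), inpos(d,b), inpos(d,d), inpos(e,b), inpos(e,e), inpos(f,c), inpos(f,e), near(b,b), near(e,e), near(f,b), near(f,f)}
4. swap(d,b)  →  {inpos(b,d), inpos(d,b), inpos(d,d), inpos(e,b), inpos(e,e), inpos(f,c), inpos(f,e), near(b,b), near(d,d), near(e,e), near(f,b), near(f,f)}

swap(e,b); swap(f,e); bind(b,d); swap(d,b)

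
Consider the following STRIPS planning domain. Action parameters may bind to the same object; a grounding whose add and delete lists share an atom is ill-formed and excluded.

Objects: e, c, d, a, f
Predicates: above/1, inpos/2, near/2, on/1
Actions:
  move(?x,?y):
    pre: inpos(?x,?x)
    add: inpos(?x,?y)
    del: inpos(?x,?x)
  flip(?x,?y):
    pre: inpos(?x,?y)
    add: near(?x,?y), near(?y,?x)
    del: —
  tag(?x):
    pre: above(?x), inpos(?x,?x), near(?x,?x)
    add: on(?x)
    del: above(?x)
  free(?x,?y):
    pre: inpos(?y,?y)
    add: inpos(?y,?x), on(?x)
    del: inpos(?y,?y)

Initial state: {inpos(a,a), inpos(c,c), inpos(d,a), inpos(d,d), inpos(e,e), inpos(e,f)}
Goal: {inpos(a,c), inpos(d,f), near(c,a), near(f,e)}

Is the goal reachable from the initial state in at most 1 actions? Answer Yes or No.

No

1. move(d,f)  →  {inpos(a,a), inpos(c,c), inpos(d,a), inpos(d,f), inpos(e,e), inpos(e,f)}
2. move(a,c)  →  {inpos(a,c), inpos(c,c), inpos(d,a), inpos(d,f), inpos(e,e), inpos(e,f)}
3. flip(e,f)  →  {inpos(a,c), inpos(c,c), inpos(d,a), inpos(d,f), inpos(e,e), inpos(e,f), near(e,f), near(f,e)}
4. flip(a,c)  →  {inpos(a,c), inpos(c,c), inpos(d,a), inpos(d,f), inpos(e,e), inpos(e,f), near(a,c), near(c,a), near(e,f), near(f,e)}
optimal plan length = 4; 4 > 1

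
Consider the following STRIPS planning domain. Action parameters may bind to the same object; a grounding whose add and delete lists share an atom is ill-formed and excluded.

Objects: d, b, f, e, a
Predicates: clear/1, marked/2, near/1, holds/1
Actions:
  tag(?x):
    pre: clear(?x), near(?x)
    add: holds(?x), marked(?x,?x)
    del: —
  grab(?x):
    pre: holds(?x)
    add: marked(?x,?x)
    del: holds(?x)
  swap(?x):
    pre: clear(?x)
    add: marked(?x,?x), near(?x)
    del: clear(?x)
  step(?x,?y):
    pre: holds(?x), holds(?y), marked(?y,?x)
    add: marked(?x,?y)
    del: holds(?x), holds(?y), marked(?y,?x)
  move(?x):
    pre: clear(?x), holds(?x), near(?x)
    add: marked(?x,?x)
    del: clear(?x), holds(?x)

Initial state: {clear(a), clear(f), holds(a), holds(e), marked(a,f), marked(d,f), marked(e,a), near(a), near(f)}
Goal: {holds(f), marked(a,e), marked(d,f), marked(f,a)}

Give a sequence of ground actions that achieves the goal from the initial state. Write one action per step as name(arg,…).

tag(f); step(f,a); tag(f); tag(a); step(a,e)

1. tag(f)  →  {clear(a), clear(f), holds(a), holds(e), holds(f), marked(a,f), marked(d,f), marked(e,a), marked(f,f), near(a), near(f)}
2. step(f,a)  →  {clear(a), clear(f), holds(e), marked(d,f), marked(e,a), marked(f,a), marked(f,f), near(a), near(f)}
3. tag(f)  →  {clear(a), clear(f), holds(e), holds(f), marked(d,f), marked(e,a), marked(f,a), marked(f,f), near(a), near(f)}
4. tag(a)  →  {clear(a), clear(f), holds(a), holds(e), holds(f), marked(a,a), marked(d,f), marked(e,a), marked(f,a), marked(f,f), near(a), near(f)}
5. step(a,e)  →  {clear(a), clear(f), holds(f), marked(a,a), marked(a,e), marked(d,f), marked(f,a), marked(f,f), near(a), near(f)}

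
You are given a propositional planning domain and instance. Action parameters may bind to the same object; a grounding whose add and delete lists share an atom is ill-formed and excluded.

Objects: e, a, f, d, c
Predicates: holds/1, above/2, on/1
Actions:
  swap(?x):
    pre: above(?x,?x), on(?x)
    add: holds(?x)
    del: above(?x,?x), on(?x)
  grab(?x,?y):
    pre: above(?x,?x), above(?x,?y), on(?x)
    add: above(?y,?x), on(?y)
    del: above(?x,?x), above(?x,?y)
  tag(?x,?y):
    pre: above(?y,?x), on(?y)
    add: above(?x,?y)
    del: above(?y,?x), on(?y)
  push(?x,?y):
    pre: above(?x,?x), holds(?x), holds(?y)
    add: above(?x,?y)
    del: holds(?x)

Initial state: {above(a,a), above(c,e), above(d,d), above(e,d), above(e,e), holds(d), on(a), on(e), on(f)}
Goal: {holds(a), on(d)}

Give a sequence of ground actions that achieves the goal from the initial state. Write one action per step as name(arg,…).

1. swap(a)  →  {above(c,e), above(d,d), above(e,d), above(e,e), holds(a), holds(d), on(e), on(f)}
2. grab(e,d)  →  {above(c,e), above(d,d), above(d,e), holds(a), holds(d), on(d), on(e), on(f)}

swap(a); grab(e,d)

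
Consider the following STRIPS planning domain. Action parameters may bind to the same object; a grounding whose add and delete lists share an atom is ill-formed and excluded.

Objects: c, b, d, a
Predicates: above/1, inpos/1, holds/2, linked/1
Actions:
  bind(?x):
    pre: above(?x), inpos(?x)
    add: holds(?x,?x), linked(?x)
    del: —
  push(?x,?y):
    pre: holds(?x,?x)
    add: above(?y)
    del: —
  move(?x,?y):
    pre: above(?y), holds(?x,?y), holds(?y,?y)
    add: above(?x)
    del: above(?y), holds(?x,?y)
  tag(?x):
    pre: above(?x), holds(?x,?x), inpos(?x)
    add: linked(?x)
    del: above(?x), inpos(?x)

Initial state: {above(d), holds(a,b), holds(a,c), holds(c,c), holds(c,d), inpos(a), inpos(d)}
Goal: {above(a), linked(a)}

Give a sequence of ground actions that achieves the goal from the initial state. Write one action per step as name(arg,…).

push(c,a); bind(a)

1. push(c,a)  →  {above(a), above(d), holds(a,b), holds(a,c), holds(c,c), holds(c,d), inpos(a), inpos(d)}
2. bind(a)  →  {above(a), above(d), holds(a,a), holds(a,b), holds(a,c), holds(c,c), holds(c,d), inpos(a), inpos(d), linked(a)}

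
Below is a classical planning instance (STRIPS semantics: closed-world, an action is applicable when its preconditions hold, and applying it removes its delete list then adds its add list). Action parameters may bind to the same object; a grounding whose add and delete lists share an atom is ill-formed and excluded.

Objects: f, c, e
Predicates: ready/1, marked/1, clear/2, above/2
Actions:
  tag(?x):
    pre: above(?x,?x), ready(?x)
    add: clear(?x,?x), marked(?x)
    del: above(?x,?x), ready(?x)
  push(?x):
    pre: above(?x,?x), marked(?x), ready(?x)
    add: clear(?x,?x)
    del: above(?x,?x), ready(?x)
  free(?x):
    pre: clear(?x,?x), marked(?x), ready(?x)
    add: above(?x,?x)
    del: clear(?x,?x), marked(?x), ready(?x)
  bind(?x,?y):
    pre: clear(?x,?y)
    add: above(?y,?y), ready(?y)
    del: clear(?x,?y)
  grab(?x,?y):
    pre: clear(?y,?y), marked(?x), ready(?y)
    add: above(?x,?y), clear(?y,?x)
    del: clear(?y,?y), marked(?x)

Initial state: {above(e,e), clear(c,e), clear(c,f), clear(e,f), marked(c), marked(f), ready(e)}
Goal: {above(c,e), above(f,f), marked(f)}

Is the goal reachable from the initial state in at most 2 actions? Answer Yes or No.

1. tag(e)  →  {clear(c,e), clear(c,f), clear(e,e), clear(e,f), marked(c), marked(e), marked(f)}
2. bind(c,f)  →  {above(f,f), clear(c,e), clear(e,e), clear(e,f), marked(c), marked(e), marked(f), ready(f)}
3. bind(c,e)  →  {above(e,e), above(f,f), clear(e,e), clear(e,f), marked(c), marked(e), marked(f), ready(e), ready(f)}
4. grab(c,e)  →  {above(c,e), above(e,e), above(f,f), clear(e,c), clear(e,f), marked(e), marked(f), ready(e), ready(f)}
optimal plan length = 4; 4 > 2

No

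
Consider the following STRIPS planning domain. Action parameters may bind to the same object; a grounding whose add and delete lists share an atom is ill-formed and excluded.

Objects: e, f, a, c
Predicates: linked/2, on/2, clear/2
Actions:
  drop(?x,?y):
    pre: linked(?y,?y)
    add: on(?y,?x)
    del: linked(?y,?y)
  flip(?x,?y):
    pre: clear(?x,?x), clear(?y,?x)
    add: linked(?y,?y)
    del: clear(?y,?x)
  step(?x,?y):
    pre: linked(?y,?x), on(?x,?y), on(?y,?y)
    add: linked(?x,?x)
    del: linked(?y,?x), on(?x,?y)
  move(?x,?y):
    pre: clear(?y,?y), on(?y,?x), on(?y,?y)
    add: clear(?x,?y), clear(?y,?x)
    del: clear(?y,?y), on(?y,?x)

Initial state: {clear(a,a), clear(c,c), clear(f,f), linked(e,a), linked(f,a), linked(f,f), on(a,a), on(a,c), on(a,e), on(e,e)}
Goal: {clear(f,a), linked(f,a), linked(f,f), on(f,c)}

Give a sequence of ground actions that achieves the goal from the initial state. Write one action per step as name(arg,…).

1. drop(c,f)  →  {clear(a,a), clear(c,c), clear(f,f), linked(e,a), linked(f,a), on(a,a), on(a,c), on(a,e), on(e,e), on(f,c)}
2. flip(f,f)  →  {clear(a,a), clear(c,c), linked(e,a), linked(f,a), linked(f,f), on(a,a), on(a,c), on(a,e), on(e,e), on(f,c)}
3. step(a,e)  →  {clear(a,a), clear(c,c), linked(a,a), linked(f,a), linked(f,f), on(a,a), on(a,c), on(e,e), on(f,c)}
4. drop(f,a)  →  {clear(a,a), clear(c,c), linked(f,a), linked(f,f), on(a,a), on(a,c), on(a,f), on(e,e), on(f,c)}
5. move(f,a)  →  {clear(a,f), clear(c,c), clear(f,a), linked(f,a), linked(f,f), on(a,a), on(a,c), on(e,e), on(f,c)}

drop(c,f); flip(f,f); step(a,e); drop(f,a); move(f,a)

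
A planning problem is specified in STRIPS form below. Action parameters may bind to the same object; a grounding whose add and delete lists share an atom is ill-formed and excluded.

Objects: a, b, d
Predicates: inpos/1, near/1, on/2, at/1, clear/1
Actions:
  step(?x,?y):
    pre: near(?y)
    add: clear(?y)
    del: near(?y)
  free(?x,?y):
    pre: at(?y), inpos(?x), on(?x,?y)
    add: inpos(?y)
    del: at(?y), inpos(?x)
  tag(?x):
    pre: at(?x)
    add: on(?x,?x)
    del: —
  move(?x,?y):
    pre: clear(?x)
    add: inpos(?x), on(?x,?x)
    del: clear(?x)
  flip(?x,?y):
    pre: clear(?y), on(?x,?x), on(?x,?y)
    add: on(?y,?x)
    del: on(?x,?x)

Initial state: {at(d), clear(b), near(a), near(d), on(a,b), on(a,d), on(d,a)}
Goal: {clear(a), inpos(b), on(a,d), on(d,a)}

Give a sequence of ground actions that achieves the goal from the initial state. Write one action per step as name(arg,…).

1. step(a,a)  →  {at(d), clear(a), clear(b), near(d), on(a,b), on(a,d), on(d,a)}
2. move(b,a)  →  {at(d), clear(a), inpos(b), near(d), on(a,b), on(a,d), on(b,b), on(d,a)}

step(a,a); move(b,a)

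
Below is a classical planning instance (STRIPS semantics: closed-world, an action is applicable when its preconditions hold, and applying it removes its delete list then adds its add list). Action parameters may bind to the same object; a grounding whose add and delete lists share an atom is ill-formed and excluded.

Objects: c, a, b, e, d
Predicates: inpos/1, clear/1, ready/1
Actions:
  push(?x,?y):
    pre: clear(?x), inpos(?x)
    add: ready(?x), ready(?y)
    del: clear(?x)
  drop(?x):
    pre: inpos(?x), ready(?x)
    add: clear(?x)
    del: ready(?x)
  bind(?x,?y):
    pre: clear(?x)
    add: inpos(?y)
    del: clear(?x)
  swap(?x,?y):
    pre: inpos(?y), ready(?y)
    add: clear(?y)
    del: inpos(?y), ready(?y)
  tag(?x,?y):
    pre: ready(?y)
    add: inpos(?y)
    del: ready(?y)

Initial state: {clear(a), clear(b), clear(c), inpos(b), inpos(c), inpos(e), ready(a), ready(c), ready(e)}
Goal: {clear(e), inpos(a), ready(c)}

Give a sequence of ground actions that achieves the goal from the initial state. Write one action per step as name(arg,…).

drop(e); bind(c,a)

1. drop(e)  →  {clear(a), clear(b), clear(c), clear(e), inpos(b), inpos(c), inpos(e), ready(a), ready(c)}
2. bind(c,a)  →  {clear(a), clear(b), clear(e), inpos(a), inpos(b), inpos(c), inpos(e), ready(a), ready(c)}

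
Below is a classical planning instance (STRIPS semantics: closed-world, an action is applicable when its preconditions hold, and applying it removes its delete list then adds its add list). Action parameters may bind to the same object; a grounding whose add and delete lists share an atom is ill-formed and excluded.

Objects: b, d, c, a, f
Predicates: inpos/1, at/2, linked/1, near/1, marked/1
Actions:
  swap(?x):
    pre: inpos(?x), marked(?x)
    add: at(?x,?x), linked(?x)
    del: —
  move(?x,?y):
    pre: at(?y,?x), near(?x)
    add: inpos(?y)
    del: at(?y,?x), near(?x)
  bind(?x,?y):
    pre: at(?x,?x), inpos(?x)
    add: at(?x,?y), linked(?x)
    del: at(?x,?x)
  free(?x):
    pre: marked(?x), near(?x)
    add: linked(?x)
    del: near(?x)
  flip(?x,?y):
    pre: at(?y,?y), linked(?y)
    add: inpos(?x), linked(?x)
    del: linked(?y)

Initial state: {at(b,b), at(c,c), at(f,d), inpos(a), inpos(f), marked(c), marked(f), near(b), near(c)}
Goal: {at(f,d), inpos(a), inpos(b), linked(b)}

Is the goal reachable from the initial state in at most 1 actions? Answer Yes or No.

1. swap(f)  →  {at(b,b), at(c,c), at(f,d), at(f,f), inpos(a), inpos(f), linked(f), marked(c), marked(f), near(b), near(c)}
2. flip(b,f)  →  {at(b,b), at(c,c), at(f,d), at(f,f), inpos(a), inpos(b), inpos(f), linked(b), marked(c), marked(f), near(b), near(c)}
optimal plan length = 2; 2 > 1

No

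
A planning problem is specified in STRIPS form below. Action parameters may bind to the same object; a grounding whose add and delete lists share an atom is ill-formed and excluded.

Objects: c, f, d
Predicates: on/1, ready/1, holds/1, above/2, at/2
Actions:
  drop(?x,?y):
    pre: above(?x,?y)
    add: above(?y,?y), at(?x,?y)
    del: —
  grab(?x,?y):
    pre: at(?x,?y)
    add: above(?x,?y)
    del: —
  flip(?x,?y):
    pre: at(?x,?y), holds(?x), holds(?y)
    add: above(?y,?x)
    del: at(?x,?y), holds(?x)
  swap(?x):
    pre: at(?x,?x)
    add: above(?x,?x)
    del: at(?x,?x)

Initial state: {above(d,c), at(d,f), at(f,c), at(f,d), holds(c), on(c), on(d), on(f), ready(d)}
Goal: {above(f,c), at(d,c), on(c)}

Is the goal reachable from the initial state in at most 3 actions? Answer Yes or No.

Yes

1. drop(d,c)  →  {above(c,c), above(d,c), at(d,c), at(d,f), at(f,c), at(f,d), holds(c), on(c), on(d), on(f), ready(d)}
2. grab(f,c)  →  {above(c,c), above(d,c), above(f,c), at(d,c), at(d,f), at(f,c), at(f,d), holds(c), on(c), on(d), on(f), ready(d)}
optimal plan length = 2; 2 ≤ 3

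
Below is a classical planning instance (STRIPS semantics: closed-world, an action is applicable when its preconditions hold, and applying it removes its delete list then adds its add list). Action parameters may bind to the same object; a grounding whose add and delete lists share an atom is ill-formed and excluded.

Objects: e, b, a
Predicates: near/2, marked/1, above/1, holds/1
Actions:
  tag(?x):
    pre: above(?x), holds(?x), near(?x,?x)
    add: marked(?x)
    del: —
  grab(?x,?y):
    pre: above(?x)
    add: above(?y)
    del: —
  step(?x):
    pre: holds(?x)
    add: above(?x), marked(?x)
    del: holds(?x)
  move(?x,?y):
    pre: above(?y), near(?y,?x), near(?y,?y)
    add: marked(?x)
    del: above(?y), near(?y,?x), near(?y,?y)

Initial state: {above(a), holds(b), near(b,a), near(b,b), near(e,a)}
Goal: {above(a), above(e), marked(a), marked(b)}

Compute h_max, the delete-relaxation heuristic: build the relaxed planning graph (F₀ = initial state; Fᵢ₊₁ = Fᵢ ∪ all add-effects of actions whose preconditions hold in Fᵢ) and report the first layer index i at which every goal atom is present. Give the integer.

F0 = init (5 atoms)
F1 = F0 ∪ {above(b), above(e), marked(b)}  (8 atoms)
F2 = F1 ∪ {marked(a)}  (9 atoms)
goal ⊆ F2  ⇒  h_max = 2

2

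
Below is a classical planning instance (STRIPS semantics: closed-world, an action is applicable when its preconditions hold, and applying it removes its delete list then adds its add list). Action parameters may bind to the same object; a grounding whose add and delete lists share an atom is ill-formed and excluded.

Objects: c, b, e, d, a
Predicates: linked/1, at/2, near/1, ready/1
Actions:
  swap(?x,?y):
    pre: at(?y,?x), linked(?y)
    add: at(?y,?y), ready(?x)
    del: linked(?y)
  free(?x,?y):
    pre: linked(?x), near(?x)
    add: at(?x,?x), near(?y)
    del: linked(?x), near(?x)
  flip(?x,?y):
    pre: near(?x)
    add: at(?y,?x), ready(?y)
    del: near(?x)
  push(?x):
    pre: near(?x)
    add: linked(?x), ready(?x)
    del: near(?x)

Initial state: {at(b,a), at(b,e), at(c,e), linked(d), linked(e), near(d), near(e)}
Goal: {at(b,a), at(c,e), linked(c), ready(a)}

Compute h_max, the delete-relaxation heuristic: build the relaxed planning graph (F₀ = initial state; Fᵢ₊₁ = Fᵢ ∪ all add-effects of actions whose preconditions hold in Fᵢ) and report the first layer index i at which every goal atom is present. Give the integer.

2

F0 = init (7 atoms)
F1 = F0 ∪ {at(a,d), at(a,e), at(b,d), at(c,d), at(d,d), at(d,e), at(e,d), at(e,e), near(a), near(b), near(c), ready(a), ready(b), ready(c), ready(d), ready(e)}  (23 atoms)
F2 = F1 ∪ {at(a,a), at(a,b), at(a,c), at(b,b), at(b,c), at(c,a), at(c,b), at(c,c), at(d,a), at(d,b), at(d,c), at(e,a), at(e,b), at(e,c), linked(a), linked(b), linked(c)}  (40 atoms)
goal ⊆ F2  ⇒  h_max = 2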